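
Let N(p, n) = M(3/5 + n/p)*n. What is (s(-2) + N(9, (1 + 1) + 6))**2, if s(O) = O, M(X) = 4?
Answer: 900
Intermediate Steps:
N(p, n) = 4*n
(s(-2) + N(9, (1 + 1) + 6))**2 = (-2 + 4*((1 + 1) + 6))**2 = (-2 + 4*(2 + 6))**2 = (-2 + 4*8)**2 = (-2 + 32)**2 = 30**2 = 900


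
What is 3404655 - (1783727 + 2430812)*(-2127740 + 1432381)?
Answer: 2930621029156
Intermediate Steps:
3404655 - (1783727 + 2430812)*(-2127740 + 1432381) = 3404655 - 4214539*(-695359) = 3404655 - 1*(-2930617624501) = 3404655 + 2930617624501 = 2930621029156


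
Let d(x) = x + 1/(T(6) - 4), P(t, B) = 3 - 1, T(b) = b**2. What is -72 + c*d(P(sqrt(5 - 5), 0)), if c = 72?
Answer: 297/4 ≈ 74.250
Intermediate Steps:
P(t, B) = 2
d(x) = 1/32 + x (d(x) = x + 1/(6**2 - 4) = x + 1/(36 - 4) = x + 1/32 = 1/32 + x)
-72 + c*d(P(sqrt(5 - 5), 0)) = -72 + 72*(1/32 + 2) = -72 + 72*(65/32) = -72 + 585/4 = 297/4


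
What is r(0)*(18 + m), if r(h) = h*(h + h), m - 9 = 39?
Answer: 0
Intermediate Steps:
m = 48 (m = 9 + 39 = 48)
r(h) = 2*h**2 (r(h) = h*(2*h) = 2*h**2)
r(0)*(18 + m) = (2*0**2)*(18 + 48) = (2*0)*66 = 0*66 = 0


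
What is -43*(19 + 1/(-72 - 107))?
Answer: -146200/179 ≈ -816.76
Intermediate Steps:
-43*(19 + 1/(-72 - 107)) = -43*(19 + 1/(-179)) = -43*(19 - 1/179) = -43*3400/179 = -146200/179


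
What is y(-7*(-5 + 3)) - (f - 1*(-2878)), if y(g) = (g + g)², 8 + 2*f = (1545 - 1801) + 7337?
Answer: -11261/2 ≈ -5630.5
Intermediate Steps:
f = 7073/2 (f = -4 + ((1545 - 1801) + 7337)/2 = -4 + (-256 + 7337)/2 = -4 + (½)*7081 = -4 + 7081/2 = 7073/2 ≈ 3536.5)
y(g) = 4*g² (y(g) = (2*g)² = 4*g²)
y(-7*(-5 + 3)) - (f - 1*(-2878)) = 4*(-7*(-5 + 3))² - (7073/2 - 1*(-2878)) = 4*(-7*(-2))² - (7073/2 + 2878) = 4*14² - 1*12829/2 = 4*196 - 12829/2 = 784 - 12829/2 = -11261/2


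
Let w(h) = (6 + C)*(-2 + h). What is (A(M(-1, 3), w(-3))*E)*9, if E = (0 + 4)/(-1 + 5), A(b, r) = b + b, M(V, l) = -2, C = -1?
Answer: -36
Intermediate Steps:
w(h) = -10 + 5*h (w(h) = (6 - 1)*(-2 + h) = 5*(-2 + h) = -10 + 5*h)
A(b, r) = 2*b
E = 1 (E = 4/4 = 4*(1/4) = 1)
(A(M(-1, 3), w(-3))*E)*9 = ((2*(-2))*1)*9 = -4*1*9 = -4*9 = -36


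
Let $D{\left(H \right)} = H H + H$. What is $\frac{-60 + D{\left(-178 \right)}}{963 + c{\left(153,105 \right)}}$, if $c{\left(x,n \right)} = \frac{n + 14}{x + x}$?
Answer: $\frac{566028}{17341} \approx 32.641$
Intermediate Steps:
$D{\left(H \right)} = H + H^{2}$ ($D{\left(H \right)} = H^{2} + H = H + H^{2}$)
$c{\left(x,n \right)} = \frac{14 + n}{2 x}$
$\frac{-60 + D{\left(-178 \right)}}{963 + c{\left(153,105 \right)}} = \frac{-60 - 178 \left(1 - 178\right)}{963 + \frac{14 + 105}{2 \cdot 153}} = \frac{-60 - -31506}{963 + \frac{1}{2} \cdot \frac{1}{153} \cdot 119} = \frac{-60 + 31506}{963 + \frac{7}{18}} = \frac{31446}{\frac{17341}{18}} = 31446 \cdot \frac{18}{17341} = \frac{566028}{17341}$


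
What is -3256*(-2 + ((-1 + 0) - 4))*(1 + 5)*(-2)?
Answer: -273504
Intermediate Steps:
-3256*(-2 + ((-1 + 0) - 4))*(1 + 5)*(-2) = -3256*(-2 + (-1 - 4))*6*(-2) = -3256*(-2 - 5)*(-12) = -(-22792)*(-12) = -3256*84 = -273504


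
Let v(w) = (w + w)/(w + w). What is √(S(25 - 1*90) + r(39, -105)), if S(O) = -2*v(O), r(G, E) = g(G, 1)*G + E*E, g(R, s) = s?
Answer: √11062 ≈ 105.18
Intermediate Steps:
v(w) = 1 (v(w) = (2*w)/((2*w)) = (2*w)*(1/(2*w)) = 1)
r(G, E) = G + E² (r(G, E) = 1*G + E*E = G + E²)
S(O) = -2 (S(O) = -2*1 = -2)
√(S(25 - 1*90) + r(39, -105)) = √(-2 + (39 + (-105)²)) = √(-2 + (39 + 11025)) = √(-2 + 11064) = √11062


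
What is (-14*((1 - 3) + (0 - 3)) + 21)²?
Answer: 8281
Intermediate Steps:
(-14*((1 - 3) + (0 - 3)) + 21)² = (-14*(-2 - 3) + 21)² = (-14*(-5) + 21)² = (70 + 21)² = 91² = 8281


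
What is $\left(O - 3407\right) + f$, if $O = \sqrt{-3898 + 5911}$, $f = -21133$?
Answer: $-24540 + \sqrt{2013} \approx -24495.0$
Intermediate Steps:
$O = \sqrt{2013} \approx 44.866$
$\left(O - 3407\right) + f = \left(\sqrt{2013} - 3407\right) - 21133 = \left(-3407 + \sqrt{2013}\right) - 21133 = -24540 + \sqrt{2013}$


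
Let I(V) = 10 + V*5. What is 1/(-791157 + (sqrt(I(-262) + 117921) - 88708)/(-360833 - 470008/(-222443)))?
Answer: -5096915565685146145005569913/4032459175156186849754064828444260 + 17854232799561873*sqrt(116621)/4032459175156186849754064828444260 ≈ -1.2640e-6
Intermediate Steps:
I(V) = 10 + 5*V
1/(-791157 + (sqrt(I(-262) + 117921) - 88708)/(-360833 - 470008/(-222443))) = 1/(-791157 + (sqrt((10 + 5*(-262)) + 117921) - 88708)/(-360833 - 470008/(-222443))) = 1/(-791157 + (sqrt((10 - 1310) + 117921) - 88708)/(-360833 - 470008*(-1/222443))) = 1/(-791157 + (sqrt(-1300 + 117921) - 88708)/(-360833 + 470008/222443)) = 1/(-791157 + (sqrt(116621) - 88708)/(-80264305011/222443)) = 1/(-791157 + (-88708 + sqrt(116621))*(-222443/80264305011)) = 1/(-791157 + (19732473644/80264305011 - 222443*sqrt(116621)/80264305011)) = 1/(-63501647027114083/80264305011 - 222443*sqrt(116621)/80264305011)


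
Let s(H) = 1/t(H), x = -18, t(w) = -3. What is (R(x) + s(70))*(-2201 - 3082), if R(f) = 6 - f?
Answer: -125031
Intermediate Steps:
s(H) = -⅓ (s(H) = 1/(-3) = -⅓)
(R(x) + s(70))*(-2201 - 3082) = ((6 - 1*(-18)) - ⅓)*(-2201 - 3082) = ((6 + 18) - ⅓)*(-5283) = (24 - ⅓)*(-5283) = (71/3)*(-5283) = -125031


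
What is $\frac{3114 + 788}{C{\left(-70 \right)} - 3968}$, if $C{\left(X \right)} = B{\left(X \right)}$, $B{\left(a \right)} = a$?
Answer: $- \frac{1951}{2019} \approx -0.96632$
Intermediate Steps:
$C{\left(X \right)} = X$
$\frac{3114 + 788}{C{\left(-70 \right)} - 3968} = \frac{3114 + 788}{-70 - 3968} = \frac{3902}{-4038} = 3902 \left(- \frac{1}{4038}\right) = - \frac{1951}{2019}$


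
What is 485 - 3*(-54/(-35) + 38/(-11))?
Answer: 188933/385 ≈ 490.73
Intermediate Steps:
485 - 3*(-54/(-35) + 38/(-11)) = 485 - 3*(-54*(-1/35) + 38*(-1/11)) = 485 - 3*(54/35 - 38/11) = 485 - 3*(-736/385) = 485 + 2208/385 = 188933/385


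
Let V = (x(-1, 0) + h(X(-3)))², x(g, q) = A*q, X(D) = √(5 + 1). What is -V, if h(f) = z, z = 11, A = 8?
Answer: -121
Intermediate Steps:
X(D) = √6
x(g, q) = 8*q
h(f) = 11
V = 121 (V = (8*0 + 11)² = (0 + 11)² = 11² = 121)
-V = -1*121 = -121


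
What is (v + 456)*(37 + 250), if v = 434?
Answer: 255430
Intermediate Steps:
(v + 456)*(37 + 250) = (434 + 456)*(37 + 250) = 890*287 = 255430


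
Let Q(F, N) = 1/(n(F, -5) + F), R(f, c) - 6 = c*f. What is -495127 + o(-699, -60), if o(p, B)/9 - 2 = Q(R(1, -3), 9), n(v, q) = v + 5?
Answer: -5446190/11 ≈ -4.9511e+5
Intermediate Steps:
n(v, q) = 5 + v
R(f, c) = 6 + c*f
Q(F, N) = 1/(5 + 2*F) (Q(F, N) = 1/((5 + F) + F) = 1/(5 + 2*F))
o(p, B) = 207/11 (o(p, B) = 18 + 9/(5 + 2*(6 - 3*1)) = 18 + 9/(5 + 2*(6 - 3)) = 18 + 9/(5 + 2*3) = 18 + 9/(5 + 6) = 18 + 9/11 = 207/11)
-495127 + o(-699, -60) = -495127 + 207/11 = -5446190/11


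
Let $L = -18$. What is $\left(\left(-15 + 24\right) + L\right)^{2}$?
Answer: $81$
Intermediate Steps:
$\left(\left(-15 + 24\right) + L\right)^{2} = \left(\left(-15 + 24\right) - 18\right)^{2} = \left(9 - 18\right)^{2} = \left(-9\right)^{2} = 81$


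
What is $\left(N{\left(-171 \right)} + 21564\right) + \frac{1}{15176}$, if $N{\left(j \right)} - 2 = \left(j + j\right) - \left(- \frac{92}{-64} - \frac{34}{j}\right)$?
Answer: $\frac{110148142481}{5190192} \approx 21222.0$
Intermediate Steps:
$N{\left(j \right)} = \frac{9}{16} + 2 j + \frac{34}{j}$ ($N{\left(j \right)} = 2 - \left(\frac{23}{16} - \frac{34}{j} - 2 j\right) = 2 + \left(- \frac{23}{16} + 2 j + \frac{34}{j}\right) = \frac{9}{16} + 2 j + \frac{34}{j}$)
$\left(N{\left(-171 \right)} + 21564\right) + \frac{1}{15176} = \left(\left(\frac{9}{16} + 2 \left(-171\right) + \frac{34}{-171}\right) + 21564\right) + \frac{1}{15176} = \left(\left(\frac{9}{16} - 342 + 34 \left(- \frac{1}{171}\right)\right) + 21564\right) + \frac{1}{15176} = \left(\left(\frac{9}{16} - 342 - \frac{34}{171}\right) + 21564\right) + \frac{1}{15176} = \left(- \frac{934717}{2736} + 21564\right) + \frac{1}{15176} = \frac{58064387}{2736} + \frac{1}{15176} = \frac{110148142481}{5190192}$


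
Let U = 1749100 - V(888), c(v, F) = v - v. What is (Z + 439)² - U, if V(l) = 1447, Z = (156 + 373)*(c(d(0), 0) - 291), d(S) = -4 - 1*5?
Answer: 23560502347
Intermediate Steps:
d(S) = -9 (d(S) = -4 - 5 = -9)
c(v, F) = 0
Z = -153939 (Z = (156 + 373)*(0 - 291) = 529*(-291) = -153939)
U = 1747653 (U = 1749100 - 1*1447 = 1749100 - 1447 = 1747653)
(Z + 439)² - U = (-153939 + 439)² - 1*1747653 = (-153500)² - 1747653 = 23562250000 - 1747653 = 23560502347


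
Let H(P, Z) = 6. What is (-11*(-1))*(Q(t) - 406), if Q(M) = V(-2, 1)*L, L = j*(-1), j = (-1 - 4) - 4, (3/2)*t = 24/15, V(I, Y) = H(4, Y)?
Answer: -3872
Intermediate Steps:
V(I, Y) = 6
t = 16/15 (t = 2*(24/15)/3 = 2*(24*(1/15))/3 = (⅔)*(8/5) = 16/15 ≈ 1.0667)
j = -9 (j = -5 - 4 = -9)
L = 9 (L = -9*(-1) = 9)
Q(M) = 54 (Q(M) = 6*9 = 54)
(-11*(-1))*(Q(t) - 406) = (-11*(-1))*(54 - 406) = 11*(-352) = -3872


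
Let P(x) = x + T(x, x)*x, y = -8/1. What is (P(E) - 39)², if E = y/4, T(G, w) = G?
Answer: 1369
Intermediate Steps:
y = -8 (y = -8*1 = -8)
E = -2 (E = -8/4 = -8*¼ = -2)
P(x) = x + x² (P(x) = x + x*x = x + x²)
(P(E) - 39)² = (-2*(1 - 2) - 39)² = (-2*(-1) - 39)² = (2 - 39)² = (-37)² = 1369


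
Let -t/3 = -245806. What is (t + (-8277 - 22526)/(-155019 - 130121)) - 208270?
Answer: 150881291523/285140 ≈ 5.2915e+5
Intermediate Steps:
t = 737418 (t = -3*(-245806) = 737418)
(t + (-8277 - 22526)/(-155019 - 130121)) - 208270 = (737418 + (-8277 - 22526)/(-155019 - 130121)) - 208270 = (737418 - 30803/(-285140)) - 208270 = (737418 - 30803*(-1/285140)) - 208270 = (737418 + 30803/285140) - 208270 = 210267399323/285140 - 208270 = 150881291523/285140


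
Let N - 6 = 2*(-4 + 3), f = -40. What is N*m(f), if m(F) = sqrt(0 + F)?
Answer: 8*I*sqrt(10) ≈ 25.298*I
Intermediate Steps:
m(F) = sqrt(F)
N = 4 (N = 6 + 2*(-4 + 3) = 6 + 2*(-1) = 6 - 2 = 4)
N*m(f) = 4*sqrt(-40) = 4*(2*I*sqrt(10)) = 8*I*sqrt(10)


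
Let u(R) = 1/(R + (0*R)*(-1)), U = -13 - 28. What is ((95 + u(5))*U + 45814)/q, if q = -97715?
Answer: -209554/488575 ≈ -0.42891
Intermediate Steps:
U = -41
u(R) = 1/R (u(R) = 1/(R + 0*(-1)) = 1/(R + 0) = 1/R)
((95 + u(5))*U + 45814)/q = ((95 + 1/5)*(-41) + 45814)/(-97715) = ((95 + ⅕)*(-41) + 45814)*(-1/97715) = ((476/5)*(-41) + 45814)*(-1/97715) = (-19516/5 + 45814)*(-1/97715) = (209554/5)*(-1/97715) = -209554/488575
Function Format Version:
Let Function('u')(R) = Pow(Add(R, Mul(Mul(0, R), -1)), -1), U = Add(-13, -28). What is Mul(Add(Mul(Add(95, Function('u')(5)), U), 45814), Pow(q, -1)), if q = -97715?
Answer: Rational(-209554, 488575) ≈ -0.42891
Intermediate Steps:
U = -41
Function('u')(R) = Pow(R, -1) (Function('u')(R) = Pow(Add(R, Mul(0, -1)), -1) = Pow(Add(R, 0), -1) = Pow(R, -1))
Mul(Add(Mul(Add(95, Function('u')(5)), U), 45814), Pow(q, -1)) = Mul(Add(Mul(Add(95, Pow(5, -1)), -41), 45814), Pow(-97715, -1)) = Mul(Add(Mul(Add(95, Rational(1, 5)), -41), 45814), Rational(-1, 97715)) = Mul(Add(Mul(Rational(476, 5), -41), 45814), Rational(-1, 97715)) = Mul(Add(Rational(-19516, 5), 45814), Rational(-1, 97715)) = Mul(Rational(209554, 5), Rational(-1, 97715)) = Rational(-209554, 488575)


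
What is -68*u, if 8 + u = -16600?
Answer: 1129344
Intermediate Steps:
u = -16608 (u = -8 - 16600 = -16608)
-68*u = -68*(-16608) = 1129344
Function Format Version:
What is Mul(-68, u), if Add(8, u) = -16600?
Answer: 1129344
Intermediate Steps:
u = -16608 (u = Add(-8, -16600) = -16608)
Mul(-68, u) = Mul(-68, -16608) = 1129344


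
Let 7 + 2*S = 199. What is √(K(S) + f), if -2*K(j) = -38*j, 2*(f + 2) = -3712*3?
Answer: I*√3746 ≈ 61.205*I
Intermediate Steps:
S = 96 (S = -7/2 + (½)*199 = -7/2 + 199/2 = 96)
f = -5570 (f = -2 + (-3712*3)/2 = -2 + (½)*(-11136) = -2 - 5568 = -5570)
K(j) = 19*j (K(j) = -(-19)*j = 19*j)
√(K(S) + f) = √(19*96 - 5570) = √(1824 - 5570) = √(-3746) = I*√3746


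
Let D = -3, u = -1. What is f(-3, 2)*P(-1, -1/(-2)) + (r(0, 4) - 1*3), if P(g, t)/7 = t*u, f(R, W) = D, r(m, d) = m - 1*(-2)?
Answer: 19/2 ≈ 9.5000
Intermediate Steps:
r(m, d) = 2 + m (r(m, d) = m + 2 = 2 + m)
f(R, W) = -3
P(g, t) = -7*t (P(g, t) = 7*(t*(-1)) = 7*(-t) = -7*t)
f(-3, 2)*P(-1, -1/(-2)) + (r(0, 4) - 1*3) = -(-21)*(-1/(-2)) + ((2 + 0) - 1*3) = -(-21)*(-1*(-1/2)) + (2 - 3) = -(-21)/2 - 1 = -3*(-7/2) - 1 = 21/2 - 1 = 19/2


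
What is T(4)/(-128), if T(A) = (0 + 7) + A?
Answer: -11/128 ≈ -0.085938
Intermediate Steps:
T(A) = 7 + A
T(4)/(-128) = (7 + 4)/(-128) = 11*(-1/128) = -11/128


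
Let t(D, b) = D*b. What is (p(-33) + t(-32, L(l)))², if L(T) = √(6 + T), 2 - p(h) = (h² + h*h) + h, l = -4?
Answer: 4594497 + 137152*√2 ≈ 4.7885e+6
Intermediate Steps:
p(h) = 2 - h - 2*h² (p(h) = 2 - ((h² + h*h) + h) = 2 - ((h² + h²) + h) = 2 - (2*h² + h) = 2 - (h + 2*h²) = 2 + (-h - 2*h²) = 2 - h - 2*h²)
(p(-33) + t(-32, L(l)))² = ((2 - 1*(-33) - 2*(-33)²) - 32*√(6 - 4))² = ((2 + 33 - 2*1089) - 32*√2)² = ((2 + 33 - 2178) - 32*√2)² = (-2143 - 32*√2)²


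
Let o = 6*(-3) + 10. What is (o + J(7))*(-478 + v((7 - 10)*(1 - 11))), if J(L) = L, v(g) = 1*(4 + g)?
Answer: 444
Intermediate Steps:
v(g) = 4 + g
o = -8 (o = -18 + 10 = -8)
(o + J(7))*(-478 + v((7 - 10)*(1 - 11))) = (-8 + 7)*(-478 + (4 + (7 - 10)*(1 - 11))) = -(-478 + (4 - 3*(-10))) = -(-478 + (4 + 30)) = -(-478 + 34) = -1*(-444) = 444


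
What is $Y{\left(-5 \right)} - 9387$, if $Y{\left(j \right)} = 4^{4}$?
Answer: $-9131$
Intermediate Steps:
$Y{\left(j \right)} = 256$
$Y{\left(-5 \right)} - 9387 = 256 - 9387 = -9131$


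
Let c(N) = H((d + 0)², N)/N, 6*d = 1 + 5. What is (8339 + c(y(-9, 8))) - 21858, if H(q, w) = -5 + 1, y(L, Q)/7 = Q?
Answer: -189267/14 ≈ -13519.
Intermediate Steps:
d = 1 (d = (1 + 5)/6 = (⅙)*6 = 1)
y(L, Q) = 7*Q
H(q, w) = -4
c(N) = -4/N
(8339 + c(y(-9, 8))) - 21858 = (8339 - 4/(7*8)) - 21858 = (8339 - 4/56) - 21858 = (8339 - 4*1/56) - 21858 = (8339 - 1/14) - 21858 = 116745/14 - 21858 = -189267/14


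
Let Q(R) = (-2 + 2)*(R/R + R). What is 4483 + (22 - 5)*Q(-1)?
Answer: 4483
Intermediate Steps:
Q(R) = 0 (Q(R) = 0*(1 + R) = 0)
4483 + (22 - 5)*Q(-1) = 4483 + (22 - 5)*0 = 4483 + 17*0 = 4483 + 0 = 4483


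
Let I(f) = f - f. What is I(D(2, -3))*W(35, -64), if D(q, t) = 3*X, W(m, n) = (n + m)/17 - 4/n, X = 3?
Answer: 0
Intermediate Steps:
W(m, n) = -4/n + m/17 + n/17 (W(m, n) = (m + n)*(1/17) - 4/n = (m/17 + n/17) - 4/n = -4/n + m/17 + n/17)
D(q, t) = 9 (D(q, t) = 3*3 = 9)
I(f) = 0
I(D(2, -3))*W(35, -64) = 0*((1/17)*(-68 - 64*(35 - 64))/(-64)) = 0*((1/17)*(-1/64)*(-68 - 64*(-29))) = 0*((1/17)*(-1/64)*(-68 + 1856)) = 0*((1/17)*(-1/64)*1788) = 0*(-447/272) = 0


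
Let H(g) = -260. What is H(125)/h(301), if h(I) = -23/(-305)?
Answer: -79300/23 ≈ -3447.8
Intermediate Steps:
h(I) = 23/305 (h(I) = -23*(-1/305) = 23/305)
H(125)/h(301) = -260/23/305 = -260*305/23 = -79300/23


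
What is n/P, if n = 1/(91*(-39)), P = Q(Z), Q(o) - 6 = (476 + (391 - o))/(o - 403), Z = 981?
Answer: -289/5951673 ≈ -4.8558e-5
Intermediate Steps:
Q(o) = 6 + (867 - o)/(-403 + o) (Q(o) = 6 + (476 + (391 - o))/(o - 403) = 6 + (867 - o)/(-403 + o))
P = 1677/289 (P = (-1551 + 5*981)/(-403 + 981) = (-1551 + 4905)/578 = (1/578)*3354 = 1677/289 ≈ 5.8028)
n = -1/3549 (n = 1/(-3549) = -1/3549 ≈ -0.00028177)
n/P = -1/(3549*1677/289) = -1/3549*289/1677 = -289/5951673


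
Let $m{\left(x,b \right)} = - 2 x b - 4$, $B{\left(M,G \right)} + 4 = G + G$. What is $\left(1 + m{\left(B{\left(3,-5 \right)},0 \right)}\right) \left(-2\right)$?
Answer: $6$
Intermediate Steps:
$B{\left(M,G \right)} = -4 + 2 G$ ($B{\left(M,G \right)} = -4 + \left(G + G\right) = -4 + 2 G$)
$m{\left(x,b \right)} = -4 - 2 b x$ ($m{\left(x,b \right)} = - 2 b x - 4 = -4 - 2 b x$)
$\left(1 + m{\left(B{\left(3,-5 \right)},0 \right)}\right) \left(-2\right) = \left(1 - \left(4 + 0 \left(-4 + 2 \left(-5\right)\right)\right)\right) \left(-2\right) = \left(1 - \left(4 + 0 \left(-4 - 10\right)\right)\right) \left(-2\right) = \left(1 - \left(4 + 0 \left(-14\right)\right)\right) \left(-2\right) = \left(1 + \left(-4 + 0\right)\right) \left(-2\right) = \left(1 - 4\right) \left(-2\right) = \left(-3\right) \left(-2\right) = 6$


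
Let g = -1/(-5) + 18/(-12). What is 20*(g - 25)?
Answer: -526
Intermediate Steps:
g = -13/10 (g = -1*(-1/5) + 18*(-1/12) = 1/5 - 3/2 = -13/10 ≈ -1.3000)
20*(g - 25) = 20*(-13/10 - 25) = 20*(-263/10) = -526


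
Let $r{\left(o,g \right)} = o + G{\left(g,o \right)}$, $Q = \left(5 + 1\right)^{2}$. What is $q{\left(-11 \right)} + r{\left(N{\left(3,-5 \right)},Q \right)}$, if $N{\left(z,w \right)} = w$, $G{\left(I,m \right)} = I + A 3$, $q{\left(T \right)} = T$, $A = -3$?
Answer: $11$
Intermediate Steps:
$G{\left(I,m \right)} = -9 + I$ ($G{\left(I,m \right)} = I - 9 = -9 + I$)
$Q = 36$ ($Q = 6^{2} = 36$)
$r{\left(o,g \right)} = -9 + g + o$ ($r{\left(o,g \right)} = o + \left(-9 + g\right) = -9 + g + o$)
$q{\left(-11 \right)} + r{\left(N{\left(3,-5 \right)},Q \right)} = -11 - -22 = -11 + 22 = 11$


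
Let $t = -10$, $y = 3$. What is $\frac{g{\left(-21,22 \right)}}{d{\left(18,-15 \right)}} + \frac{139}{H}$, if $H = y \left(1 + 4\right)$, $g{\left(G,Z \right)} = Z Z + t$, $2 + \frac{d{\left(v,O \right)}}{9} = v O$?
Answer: $\frac{18509}{2040} \approx 9.073$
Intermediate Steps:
$d{\left(v,O \right)} = -18 + 9 O v$ ($d{\left(v,O \right)} = -18 + 9 v O = -18 + 9 O v$)
$g{\left(G,Z \right)} = -10 + Z^{2}$ ($g{\left(G,Z \right)} = Z Z - 10 = Z^{2} - 10 = -10 + Z^{2}$)
$H = 15$ ($H = 3 \left(1 + 4\right) = 3 \cdot 5 = 15$)
$\frac{g{\left(-21,22 \right)}}{d{\left(18,-15 \right)}} + \frac{139}{H} = \frac{-10 + 22^{2}}{-18 + 9 \left(-15\right) 18} + \frac{139}{15} = \frac{-10 + 484}{-18 - 2430} + 139 \cdot \frac{1}{15} = \frac{474}{-2448} + \frac{139}{15} = 474 \left(- \frac{1}{2448}\right) + \frac{139}{15} = - \frac{79}{408} + \frac{139}{15} = \frac{18509}{2040}$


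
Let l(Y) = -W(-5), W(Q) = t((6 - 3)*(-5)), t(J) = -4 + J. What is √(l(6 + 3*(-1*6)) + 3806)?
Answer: 15*√17 ≈ 61.847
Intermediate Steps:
W(Q) = -19 (W(Q) = -4 + (6 - 3)*(-5) = -4 + 3*(-5) = -4 - 15 = -19)
l(Y) = 19 (l(Y) = -1*(-19) = 19)
√(l(6 + 3*(-1*6)) + 3806) = √(19 + 3806) = √3825 = 15*√17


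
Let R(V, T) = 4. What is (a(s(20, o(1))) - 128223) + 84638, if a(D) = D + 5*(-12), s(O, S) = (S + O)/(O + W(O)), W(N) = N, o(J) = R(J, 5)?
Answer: -218222/5 ≈ -43644.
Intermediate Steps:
o(J) = 4
s(O, S) = (O + S)/(2*O) (s(O, S) = (S + O)/(O + O) = (O + S)/((2*O)) = (O + S)*(1/(2*O)) = (O + S)/(2*O))
a(D) = -60 + D (a(D) = D - 60 = -60 + D)
(a(s(20, o(1))) - 128223) + 84638 = ((-60 + (½)*(20 + 4)/20) - 128223) + 84638 = ((-60 + (½)*(1/20)*24) - 128223) + 84638 = ((-60 + ⅗) - 128223) + 84638 = (-297/5 - 128223) + 84638 = -641412/5 + 84638 = -218222/5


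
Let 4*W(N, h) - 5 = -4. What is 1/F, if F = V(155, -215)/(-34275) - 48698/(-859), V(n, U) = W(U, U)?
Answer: 117768900/6676494941 ≈ 0.017639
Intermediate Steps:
W(N, h) = ¼ (W(N, h) = 5/4 + (¼)*(-4) = 5/4 - 1 = ¼)
V(n, U) = ¼
F = 6676494941/117768900 (F = (¼)/(-34275) - 48698/(-859) = (¼)*(-1/34275) - 48698*(-1/859) = -1/137100 + 48698/859 = 6676494941/117768900 ≈ 56.691)
1/F = 1/(6676494941/117768900) = 117768900/6676494941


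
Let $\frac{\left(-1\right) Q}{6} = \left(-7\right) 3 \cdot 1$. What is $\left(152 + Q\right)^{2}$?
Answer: $77284$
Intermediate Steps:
$Q = 126$ ($Q = - 6 \left(-7\right) 3 \cdot 1 = - 6 \left(\left(-21\right) 1\right) = \left(-6\right) \left(-21\right) = 126$)
$\left(152 + Q\right)^{2} = \left(152 + 126\right)^{2} = 278^{2} = 77284$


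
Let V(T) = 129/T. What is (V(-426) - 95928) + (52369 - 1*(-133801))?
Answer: 12814321/142 ≈ 90242.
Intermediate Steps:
(V(-426) - 95928) + (52369 - 1*(-133801)) = (129/(-426) - 95928) + (52369 - 1*(-133801)) = (129*(-1/426) - 95928) + (52369 + 133801) = (-43/142 - 95928) + 186170 = -13621819/142 + 186170 = 12814321/142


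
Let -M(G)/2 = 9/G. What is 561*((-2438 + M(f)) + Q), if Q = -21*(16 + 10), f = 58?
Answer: -48551745/29 ≈ -1.6742e+6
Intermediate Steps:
M(G) = -18/G
Q = -546 (Q = -21*26 = -546)
561*((-2438 + M(f)) + Q) = 561*((-2438 - 18/58) - 546) = 561*((-2438 - 18*1/58) - 546) = 561*((-2438 - 9/29) - 546) = 561*(-70711/29 - 546) = 561*(-86545/29) = -48551745/29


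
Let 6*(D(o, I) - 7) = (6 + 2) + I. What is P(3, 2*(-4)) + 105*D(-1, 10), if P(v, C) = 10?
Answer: 1060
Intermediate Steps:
D(o, I) = 25/3 + I/6 (D(o, I) = 7 + ((6 + 2) + I)/6 = 7 + (8 + I)/6 = 7 + (4/3 + I/6) = 25/3 + I/6)
P(3, 2*(-4)) + 105*D(-1, 10) = 10 + 105*(25/3 + (1/6)*10) = 10 + 105*(25/3 + 5/3) = 10 + 105*10 = 10 + 1050 = 1060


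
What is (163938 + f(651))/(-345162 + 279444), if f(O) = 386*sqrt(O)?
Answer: -27323/10953 - 193*sqrt(651)/32859 ≈ -2.6444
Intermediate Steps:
(163938 + f(651))/(-345162 + 279444) = (163938 + 386*sqrt(651))/(-345162 + 279444) = (163938 + 386*sqrt(651))/(-65718) = (163938 + 386*sqrt(651))*(-1/65718) = -27323/10953 - 193*sqrt(651)/32859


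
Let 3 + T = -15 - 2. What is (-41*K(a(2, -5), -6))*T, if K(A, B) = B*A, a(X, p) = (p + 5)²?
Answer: 0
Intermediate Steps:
a(X, p) = (5 + p)²
K(A, B) = A*B
T = -20 (T = -3 + (-15 - 2) = -3 - 17 = -20)
(-41*K(a(2, -5), -6))*T = -41*(5 - 5)²*(-6)*(-20) = -41*0²*(-6)*(-20) = -0*(-6)*(-20) = -41*0*(-20) = 0*(-20) = 0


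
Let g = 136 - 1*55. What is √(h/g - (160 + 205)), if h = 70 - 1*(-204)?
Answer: I*√29291/9 ≈ 19.016*I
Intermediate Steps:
h = 274 (h = 70 + 204 = 274)
g = 81 (g = 136 - 55 = 81)
√(h/g - (160 + 205)) = √(274/81 - (160 + 205)) = √(274*(1/81) - 1*365) = √(274/81 - 365) = √(-29291/81) = I*√29291/9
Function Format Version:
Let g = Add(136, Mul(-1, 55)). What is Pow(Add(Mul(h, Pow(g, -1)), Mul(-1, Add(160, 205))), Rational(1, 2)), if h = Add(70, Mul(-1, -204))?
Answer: Mul(Rational(1, 9), I, Pow(29291, Rational(1, 2))) ≈ Mul(19.016, I)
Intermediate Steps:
h = 274 (h = Add(70, 204) = 274)
g = 81 (g = Add(136, -55) = 81)
Pow(Add(Mul(h, Pow(g, -1)), Mul(-1, Add(160, 205))), Rational(1, 2)) = Pow(Add(Mul(274, Pow(81, -1)), Mul(-1, Add(160, 205))), Rational(1, 2)) = Pow(Add(Mul(274, Rational(1, 81)), Mul(-1, 365)), Rational(1, 2)) = Pow(Add(Rational(274, 81), -365), Rational(1, 2)) = Pow(Rational(-29291, 81), Rational(1, 2)) = Mul(Rational(1, 9), I, Pow(29291, Rational(1, 2)))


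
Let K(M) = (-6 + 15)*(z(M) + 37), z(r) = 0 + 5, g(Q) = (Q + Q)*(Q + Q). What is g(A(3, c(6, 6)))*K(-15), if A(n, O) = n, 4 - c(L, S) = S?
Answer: 13608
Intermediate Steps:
c(L, S) = 4 - S
g(Q) = 4*Q² (g(Q) = (2*Q)*(2*Q) = 4*Q²)
z(r) = 5
K(M) = 378 (K(M) = (-6 + 15)*(5 + 37) = 9*42 = 378)
g(A(3, c(6, 6)))*K(-15) = (4*3²)*378 = (4*9)*378 = 36*378 = 13608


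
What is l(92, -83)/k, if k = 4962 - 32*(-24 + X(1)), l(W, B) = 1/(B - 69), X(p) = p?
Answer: -1/866096 ≈ -1.1546e-6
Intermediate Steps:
l(W, B) = 1/(-69 + B)
k = 5698 (k = 4962 - 32*(-24 + 1) = 4962 - 32*(-23) = 4962 + 736 = 5698)
l(92, -83)/k = 1/(-69 - 83*5698) = (1/5698)/(-152) = -1/152*1/5698 = -1/866096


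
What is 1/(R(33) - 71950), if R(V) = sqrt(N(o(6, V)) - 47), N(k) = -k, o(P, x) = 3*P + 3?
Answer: -35975/2588401284 - I*sqrt(17)/2588401284 ≈ -1.3899e-5 - 1.5929e-9*I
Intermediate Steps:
o(P, x) = 3 + 3*P
R(V) = 2*I*sqrt(17) (R(V) = sqrt(-(3 + 3*6) - 47) = sqrt(-(3 + 18) - 47) = sqrt(-1*21 - 47) = sqrt(-21 - 47) = sqrt(-68) = 2*I*sqrt(17))
1/(R(33) - 71950) = 1/(2*I*sqrt(17) - 71950) = 1/(-71950 + 2*I*sqrt(17))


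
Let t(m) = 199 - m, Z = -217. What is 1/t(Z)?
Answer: 1/416 ≈ 0.0024038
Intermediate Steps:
1/t(Z) = 1/(199 - 1*(-217)) = 1/(199 + 217) = 1/416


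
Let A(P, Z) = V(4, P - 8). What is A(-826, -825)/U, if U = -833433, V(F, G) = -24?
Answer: 8/277811 ≈ 2.8797e-5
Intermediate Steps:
A(P, Z) = -24
A(-826, -825)/U = -24/(-833433) = -24*(-1/833433) = 8/277811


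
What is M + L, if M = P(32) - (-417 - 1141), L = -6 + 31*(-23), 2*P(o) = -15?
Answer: 1663/2 ≈ 831.50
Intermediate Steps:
P(o) = -15/2 (P(o) = (½)*(-15) = -15/2)
L = -719 (L = -6 - 713 = -719)
M = 3101/2 (M = -15/2 - (-417 - 1141) = -15/2 - 1*(-1558) = -15/2 + 1558 = 3101/2 ≈ 1550.5)
M + L = 3101/2 - 719 = 1663/2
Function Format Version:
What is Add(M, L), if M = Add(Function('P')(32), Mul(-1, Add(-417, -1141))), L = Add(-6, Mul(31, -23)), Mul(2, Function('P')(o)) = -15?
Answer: Rational(1663, 2) ≈ 831.50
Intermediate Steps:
Function('P')(o) = Rational(-15, 2) (Function('P')(o) = Mul(Rational(1, 2), -15) = Rational(-15, 2))
L = -719 (L = Add(-6, -713) = -719)
M = Rational(3101, 2) (M = Add(Rational(-15, 2), Mul(-1, Add(-417, -1141))) = Add(Rational(-15, 2), Mul(-1, -1558)) = Add(Rational(-15, 2), 1558) = Rational(3101, 2) ≈ 1550.5)
Add(M, L) = Add(Rational(3101, 2), -719) = Rational(1663, 2)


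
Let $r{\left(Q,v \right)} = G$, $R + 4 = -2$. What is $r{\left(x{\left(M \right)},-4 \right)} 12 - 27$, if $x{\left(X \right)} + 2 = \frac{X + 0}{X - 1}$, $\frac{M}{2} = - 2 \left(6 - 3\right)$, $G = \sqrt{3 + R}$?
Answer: $-27 + 12 i \sqrt{3} \approx -27.0 + 20.785 i$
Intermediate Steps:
$R = -6$ ($R = -4 - 2 = -6$)
$G = i \sqrt{3}$ ($G = \sqrt{3 - 6} = \sqrt{-3} = i \sqrt{3} \approx 1.732 i$)
$M = -12$ ($M = 2 \left(- 2 \left(6 - 3\right)\right) = 2 \left(\left(-2\right) 3\right) = 2 \left(-6\right) = -12$)
$x{\left(X \right)} = -2 + \frac{X}{-1 + X}$ ($x{\left(X \right)} = -2 + \frac{X + 0}{X - 1} = -2 + \frac{X}{-1 + X}$)
$r{\left(Q,v \right)} = i \sqrt{3}$
$r{\left(x{\left(M \right)},-4 \right)} 12 - 27 = i \sqrt{3} \cdot 12 - 27 = 12 i \sqrt{3} - 27 = -27 + 12 i \sqrt{3}$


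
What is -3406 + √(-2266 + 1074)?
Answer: -3406 + 2*I*√298 ≈ -3406.0 + 34.525*I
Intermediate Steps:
-3406 + √(-2266 + 1074) = -3406 + √(-1192) = -3406 + 2*I*√298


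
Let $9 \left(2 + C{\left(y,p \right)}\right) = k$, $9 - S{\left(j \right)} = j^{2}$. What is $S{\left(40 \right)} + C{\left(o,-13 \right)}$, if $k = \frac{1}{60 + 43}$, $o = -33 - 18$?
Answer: $- \frac{1476710}{927} \approx -1593.0$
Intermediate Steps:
$o = -51$
$S{\left(j \right)} = 9 - j^{2}$
$k = \frac{1}{103} \approx 0.0097087$
$C{\left(y,p \right)} = - \frac{1853}{927}$ ($C{\left(y,p \right)} = -2 + \frac{1}{9} \cdot \frac{1}{103} = -2 + \frac{1}{927} = - \frac{1853}{927}$)
$S{\left(40 \right)} + C{\left(o,-13 \right)} = \left(9 - 40^{2}\right) - \frac{1853}{927} = \left(9 - 1600\right) - \frac{1853}{927} = -1591 - \frac{1853}{927} = - \frac{1476710}{927}$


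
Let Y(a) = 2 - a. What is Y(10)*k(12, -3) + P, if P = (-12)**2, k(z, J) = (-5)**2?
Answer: -56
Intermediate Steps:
k(z, J) = 25
P = 144
Y(10)*k(12, -3) + P = (2 - 1*10)*25 + 144 = (2 - 10)*25 + 144 = -8*25 + 144 = -200 + 144 = -56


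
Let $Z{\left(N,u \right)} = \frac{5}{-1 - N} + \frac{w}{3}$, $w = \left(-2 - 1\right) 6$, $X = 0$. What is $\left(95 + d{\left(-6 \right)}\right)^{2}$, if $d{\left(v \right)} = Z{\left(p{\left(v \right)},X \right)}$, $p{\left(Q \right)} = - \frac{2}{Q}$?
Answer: $\frac{116281}{16} \approx 7267.6$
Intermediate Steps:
$w = -18$ ($w = \left(-3\right) 6 = -18$)
$Z{\left(N,u \right)} = -6 + \frac{5}{-1 - N}$ ($Z{\left(N,u \right)} = \frac{5}{-1 - N} - \frac{18}{3} = \frac{5}{-1 - N} - 6 = -6 + \frac{5}{-1 - N}$)
$d{\left(v \right)} = \frac{-11 + \frac{12}{v}}{1 - \frac{2}{v}}$ ($d{\left(v \right)} = \frac{-11 - 6 \left(- \frac{2}{v}\right)}{1 - \frac{2}{v}} = \frac{-11 + \frac{12}{v}}{1 - \frac{2}{v}}$)
$\left(95 + d{\left(-6 \right)}\right)^{2} = \left(95 + \frac{12 - -66}{-2 - 6}\right)^{2} = \left(95 + \frac{12 + 66}{-8}\right)^{2} = \left(95 - \frac{39}{4}\right)^{2} = \left(\frac{341}{4}\right)^{2} = \frac{116281}{16}$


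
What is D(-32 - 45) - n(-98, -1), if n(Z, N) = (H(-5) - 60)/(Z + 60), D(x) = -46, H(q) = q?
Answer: -1813/38 ≈ -47.711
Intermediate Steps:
n(Z, N) = -65/(60 + Z) (n(Z, N) = (-5 - 60)/(Z + 60) = -65/(60 + Z))
D(-32 - 45) - n(-98, -1) = -46 - (-65)/(60 - 98) = -46 - (-65)/(-38) = -46 - (-65)*(-1)/38 = -46 - 1*65/38 = -46 - 65/38 = -1813/38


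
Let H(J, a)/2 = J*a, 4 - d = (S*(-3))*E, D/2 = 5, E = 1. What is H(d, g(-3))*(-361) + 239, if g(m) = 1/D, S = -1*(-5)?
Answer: -5664/5 ≈ -1132.8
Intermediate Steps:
D = 10 (D = 2*5 = 10)
S = 5
g(m) = ⅒ (g(m) = 1/10 = ⅒)
d = 19 (d = 4 - 5*(-3) = 4 - (-15) = 4 - 1*(-15) = 4 + 15 = 19)
H(J, a) = 2*J*a (H(J, a) = 2*(J*a) = 2*J*a)
H(d, g(-3))*(-361) + 239 = (2*19*(⅒))*(-361) + 239 = (19/5)*(-361) + 239 = -6859/5 + 239 = -5664/5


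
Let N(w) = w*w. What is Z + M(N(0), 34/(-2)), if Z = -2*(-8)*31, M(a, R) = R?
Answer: 479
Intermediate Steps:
N(w) = w**2
Z = 496 (Z = 16*31 = 496)
Z + M(N(0), 34/(-2)) = 496 + 34/(-2) = 496 + 34*(-1/2) = 496 - 17 = 479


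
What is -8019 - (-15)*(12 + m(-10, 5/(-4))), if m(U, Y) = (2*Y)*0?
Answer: -7839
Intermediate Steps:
m(U, Y) = 0
-8019 - (-15)*(12 + m(-10, 5/(-4))) = -8019 - (-15)*(12 + 0) = -8019 - (-15)*12 = -8019 - 1*(-180) = -8019 + 180 = -7839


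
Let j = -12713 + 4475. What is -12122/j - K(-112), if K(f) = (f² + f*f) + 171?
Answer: -104035760/4119 ≈ -25258.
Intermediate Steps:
j = -8238
K(f) = 171 + 2*f² (K(f) = (f² + f²) + 171 = 2*f² + 171 = 171 + 2*f²)
-12122/j - K(-112) = -12122/(-8238) - (171 + 2*(-112)²) = -12122*(-1/8238) - (171 + 2*12544) = 6061/4119 - (171 + 25088) = 6061/4119 - 1*25259 = 6061/4119 - 25259 = -104035760/4119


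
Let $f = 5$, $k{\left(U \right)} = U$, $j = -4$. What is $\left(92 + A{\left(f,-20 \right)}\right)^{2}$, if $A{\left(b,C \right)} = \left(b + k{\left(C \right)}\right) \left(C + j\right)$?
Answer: $204304$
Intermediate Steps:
$A{\left(b,C \right)} = \left(-4 + C\right) \left(C + b\right)$ ($A{\left(b,C \right)} = \left(b + C\right) \left(C - 4\right) = \left(C + b\right) \left(-4 + C\right) = \left(-4 + C\right) \left(C + b\right)$)
$\left(92 + A{\left(f,-20 \right)}\right)^{2} = \left(92 - \left(40 - 400\right)\right)^{2} = \left(92 + \left(400 + 80 - 20 - 100\right)\right)^{2} = \left(92 + 360\right)^{2} = 452^{2} = 204304$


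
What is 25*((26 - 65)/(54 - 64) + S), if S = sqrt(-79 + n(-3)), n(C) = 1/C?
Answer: 195/2 + 25*I*sqrt(714)/3 ≈ 97.5 + 222.67*I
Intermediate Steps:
S = I*sqrt(714)/3 (S = sqrt(-79 + 1/(-3)) = sqrt(-79 - 1/3) = sqrt(-238/3) = I*sqrt(714)/3 ≈ 8.9069*I)
25*((26 - 65)/(54 - 64) + S) = 25*((26 - 65)/(54 - 64) + I*sqrt(714)/3) = 25*(-39/(-10) + I*sqrt(714)/3) = 25*(-39*(-1/10) + I*sqrt(714)/3) = 25*(39/10 + I*sqrt(714)/3) = 195/2 + 25*I*sqrt(714)/3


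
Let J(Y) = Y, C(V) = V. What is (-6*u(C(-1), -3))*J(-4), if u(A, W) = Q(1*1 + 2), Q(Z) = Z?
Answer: 72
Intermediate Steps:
u(A, W) = 3 (u(A, W) = 1*1 + 2 = 1 + 2 = 3)
(-6*u(C(-1), -3))*J(-4) = -6*3*(-4) = -18*(-4) = 72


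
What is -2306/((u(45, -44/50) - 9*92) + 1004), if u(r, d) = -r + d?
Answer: -57650/3253 ≈ -17.722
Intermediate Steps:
u(r, d) = d - r
-2306/((u(45, -44/50) - 9*92) + 1004) = -2306/(((-44/50 - 1*45) - 9*92) + 1004) = -2306/(((-44*1/50 - 45) - 828) + 1004) = -2306/(((-22/25 - 45) - 828) + 1004) = -2306/((-1147/25 - 828) + 1004) = -2306/(-21847/25 + 1004) = -2306/3253/25 = -2306*25/3253 = -57650/3253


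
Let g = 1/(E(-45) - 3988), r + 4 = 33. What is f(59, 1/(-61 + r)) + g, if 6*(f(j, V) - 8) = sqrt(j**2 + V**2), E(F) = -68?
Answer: 32447/4056 + sqrt(3564545)/192 ≈ 17.833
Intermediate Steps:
r = 29 (r = -4 + 33 = 29)
g = -1/4056 (g = 1/(-68 - 3988) = 1/(-4056) = -1/4056 ≈ -0.00024655)
f(j, V) = 8 + sqrt(V**2 + j**2)/6 (f(j, V) = 8 + sqrt(j**2 + V**2)/6 = 8 + sqrt(V**2 + j**2)/6)
f(59, 1/(-61 + r)) + g = (8 + sqrt((1/(-61 + 29))**2 + 59**2)/6) - 1/4056 = (8 + sqrt((1/(-32))**2 + 3481)/6) - 1/4056 = (8 + sqrt((-1/32)**2 + 3481)/6) - 1/4056 = (8 + sqrt(1/1024 + 3481)/6) - 1/4056 = (8 + sqrt(3564545/1024)/6) - 1/4056 = (8 + (sqrt(3564545)/32)/6) - 1/4056 = (8 + sqrt(3564545)/192) - 1/4056 = 32447/4056 + sqrt(3564545)/192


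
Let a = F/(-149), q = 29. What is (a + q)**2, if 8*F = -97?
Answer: 1201662225/1420864 ≈ 845.73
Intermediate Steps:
F = -97/8 (F = (1/8)*(-97) = -97/8 ≈ -12.125)
a = 97/1192 (a = -97/8/(-149) = -97/8*(-1/149) = 97/1192 ≈ 0.081376)
(a + q)**2 = (97/1192 + 29)**2 = (34665/1192)**2 = 1201662225/1420864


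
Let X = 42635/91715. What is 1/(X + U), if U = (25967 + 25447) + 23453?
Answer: 18343/1373293908 ≈ 1.3357e-5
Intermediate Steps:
U = 74867 (U = 51414 + 23453 = 74867)
X = 8527/18343 (X = 42635*(1/91715) = 8527/18343 ≈ 0.46486)
1/(X + U) = 1/(8527/18343 + 74867) = 1/(1373293908/18343) = 18343/1373293908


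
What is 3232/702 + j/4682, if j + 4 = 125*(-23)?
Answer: 6555583/1643382 ≈ 3.9891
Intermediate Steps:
j = -2879 (j = -4 + 125*(-23) = -4 - 2875 = -2879)
3232/702 + j/4682 = 3232/702 - 2879/4682 = 3232*(1/702) - 2879*1/4682 = 1616/351 - 2879/4682 = 6555583/1643382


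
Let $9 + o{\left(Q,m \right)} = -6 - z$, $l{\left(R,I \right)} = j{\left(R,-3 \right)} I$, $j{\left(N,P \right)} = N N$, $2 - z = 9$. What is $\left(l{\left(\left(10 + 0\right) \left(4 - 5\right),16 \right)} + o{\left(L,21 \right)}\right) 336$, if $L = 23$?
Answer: $534912$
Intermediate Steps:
$z = -7$ ($z = 2 - 9 = -7$)
$j{\left(N,P \right)} = N^{2}$
$l{\left(R,I \right)} = I R^{2}$ ($l{\left(R,I \right)} = R^{2} I = I R^{2}$)
$o{\left(Q,m \right)} = -8$ ($o{\left(Q,m \right)} = -9 - -1 = -9 + \left(-6 + 7\right) = -9 + 1 = -8$)
$\left(l{\left(\left(10 + 0\right) \left(4 - 5\right),16 \right)} + o{\left(L,21 \right)}\right) 336 = \left(16 \left(\left(10 + 0\right) \left(4 - 5\right)\right)^{2} - 8\right) 336 = \left(16 \left(10 \left(-1\right)\right)^{2} - 8\right) 336 = \left(16 \left(-10\right)^{2} - 8\right) 336 = \left(16 \cdot 100 - 8\right) 336 = \left(1600 - 8\right) 336 = 1592 \cdot 336 = 534912$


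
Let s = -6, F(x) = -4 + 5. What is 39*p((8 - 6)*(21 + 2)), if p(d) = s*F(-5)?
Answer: -234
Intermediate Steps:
F(x) = 1
p(d) = -6 (p(d) = -6*1 = -6)
39*p((8 - 6)*(21 + 2)) = 39*(-6) = -234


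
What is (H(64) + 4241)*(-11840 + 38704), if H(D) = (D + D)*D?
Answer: 334000112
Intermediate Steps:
H(D) = 2*D**2 (H(D) = (2*D)*D = 2*D**2)
(H(64) + 4241)*(-11840 + 38704) = (2*64**2 + 4241)*(-11840 + 38704) = (2*4096 + 4241)*26864 = (8192 + 4241)*26864 = 12433*26864 = 334000112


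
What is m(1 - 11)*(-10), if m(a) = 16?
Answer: -160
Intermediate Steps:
m(1 - 11)*(-10) = 16*(-10) = -160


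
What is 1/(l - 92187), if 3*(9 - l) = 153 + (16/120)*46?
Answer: -45/4150397 ≈ -1.0842e-5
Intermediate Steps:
l = -1982/45 (l = 9 - (153 + (16/120)*46)/3 = 9 - (153 + (16*(1/120))*46)/3 = 9 - (153 + (2/15)*46)/3 = 9 - (153 + 92/15)/3 = 9 - 1/3*2387/15 = 9 - 2387/45 = -1982/45 ≈ -44.044)
1/(l - 92187) = 1/(-1982/45 - 92187) = 1/(-4150397/45) = -45/4150397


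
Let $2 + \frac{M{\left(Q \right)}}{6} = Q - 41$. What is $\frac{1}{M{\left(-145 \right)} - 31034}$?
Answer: $- \frac{1}{32162} \approx -3.1093 \cdot 10^{-5}$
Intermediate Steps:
$M{\left(Q \right)} = -258 + 6 Q$ ($M{\left(Q \right)} = -12 + 6 \left(Q - 41\right) = -12 + 6 \left(-41 + Q\right) = -12 + \left(-246 + 6 Q\right) = -258 + 6 Q$)
$\frac{1}{M{\left(-145 \right)} - 31034} = \frac{1}{\left(-258 + 6 \left(-145\right)\right) - 31034} = \frac{1}{\left(-258 - 870\right) - 31034} = \frac{1}{-1128 - 31034} = \frac{1}{-32162} = - \frac{1}{32162}$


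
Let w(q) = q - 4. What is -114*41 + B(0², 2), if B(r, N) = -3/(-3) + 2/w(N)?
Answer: -4674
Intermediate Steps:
w(q) = -4 + q
B(r, N) = 1 + 2/(-4 + N) (B(r, N) = -3/(-3) + 2/(-4 + N) = -3*(-⅓) + 2/(-4 + N) = 1 + 2/(-4 + N))
-114*41 + B(0², 2) = -114*41 + (-2 + 2)/(-4 + 2) = -4674 + 0/(-2) = -4674 - ½*0 = -4674 + 0 = -4674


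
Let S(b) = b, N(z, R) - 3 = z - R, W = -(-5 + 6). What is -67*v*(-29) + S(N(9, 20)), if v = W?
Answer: -1951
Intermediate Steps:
W = -1 (W = -1*1 = -1)
N(z, R) = 3 + z - R (N(z, R) = 3 + (z - R) = 3 + z - R)
v = -1
-67*v*(-29) + S(N(9, 20)) = -67*(-1)*(-29) + (3 + 9 - 1*20) = 67*(-29) + (3 + 9 - 20) = -1943 - 8 = -1951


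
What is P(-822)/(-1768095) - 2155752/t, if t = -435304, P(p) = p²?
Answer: 48853422007/10689705915 ≈ 4.5701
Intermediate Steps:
P(-822)/(-1768095) - 2155752/t = (-822)²/(-1768095) - 2155752/(-435304) = 675684*(-1/1768095) - 2155752*(-1/435304) = -75076/196455 + 269469/54413 = 48853422007/10689705915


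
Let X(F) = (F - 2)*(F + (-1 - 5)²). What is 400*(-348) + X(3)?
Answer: -139161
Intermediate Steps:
X(F) = (-2 + F)*(36 + F) (X(F) = (-2 + F)*(F + (-6)²) = (-2 + F)*(F + 36) = (-2 + F)*(36 + F))
400*(-348) + X(3) = 400*(-348) + (-72 + 3² + 34*3) = -139200 + (-72 + 9 + 102) = -139200 + 39 = -139161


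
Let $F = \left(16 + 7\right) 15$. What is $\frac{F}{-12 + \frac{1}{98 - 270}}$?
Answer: $- \frac{11868}{413} \approx -28.736$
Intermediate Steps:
$F = 345$ ($F = 23 \cdot 15 = 345$)
$\frac{F}{-12 + \frac{1}{98 - 270}} = \frac{345}{-12 + \frac{1}{98 - 270}} = \frac{345}{-12 + \frac{1}{-172}} = \frac{345}{-12 - \frac{1}{172}} = \frac{345}{- \frac{2065}{172}} = 345 \left(- \frac{172}{2065}\right) = - \frac{11868}{413}$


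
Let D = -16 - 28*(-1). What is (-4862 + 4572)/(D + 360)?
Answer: -145/186 ≈ -0.77957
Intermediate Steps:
D = 12 (D = -16 + 28 = 12)
(-4862 + 4572)/(D + 360) = (-4862 + 4572)/(12 + 360) = -290/372 = -290*1/372 = -145/186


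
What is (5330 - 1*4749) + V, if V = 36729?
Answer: 37310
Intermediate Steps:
(5330 - 1*4749) + V = (5330 - 1*4749) + 36729 = (5330 - 4749) + 36729 = 581 + 36729 = 37310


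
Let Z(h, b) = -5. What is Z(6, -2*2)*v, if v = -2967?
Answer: 14835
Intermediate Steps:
Z(6, -2*2)*v = -5*(-2967) = 14835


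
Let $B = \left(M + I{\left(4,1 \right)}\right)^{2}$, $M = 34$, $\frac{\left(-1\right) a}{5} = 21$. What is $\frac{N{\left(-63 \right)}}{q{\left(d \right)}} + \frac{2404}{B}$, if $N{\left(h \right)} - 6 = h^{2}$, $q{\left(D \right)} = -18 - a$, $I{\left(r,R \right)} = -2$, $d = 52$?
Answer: $\frac{356629}{7424} \approx 48.037$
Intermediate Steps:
$a = -105$ ($a = \left(-5\right) 21 = -105$)
$q{\left(D \right)} = 87$ ($q{\left(D \right)} = -18 - -105 = -18 + 105 = 87$)
$B = 1024$ ($B = \left(34 - 2\right)^{2} = 32^{2} = 1024$)
$N{\left(h \right)} = 6 + h^{2}$
$\frac{N{\left(-63 \right)}}{q{\left(d \right)}} + \frac{2404}{B} = \frac{6 + \left(-63\right)^{2}}{87} + \frac{2404}{1024} = \left(6 + 3969\right) \frac{1}{87} + 2404 \cdot \frac{1}{1024} = 3975 \cdot \frac{1}{87} + \frac{601}{256} = \frac{1325}{29} + \frac{601}{256} = \frac{356629}{7424}$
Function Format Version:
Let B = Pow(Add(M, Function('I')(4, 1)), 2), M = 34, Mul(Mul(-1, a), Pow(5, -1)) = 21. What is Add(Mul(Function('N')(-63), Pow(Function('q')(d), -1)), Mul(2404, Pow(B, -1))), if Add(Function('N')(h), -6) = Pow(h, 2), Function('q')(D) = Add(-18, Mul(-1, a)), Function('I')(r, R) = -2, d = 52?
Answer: Rational(356629, 7424) ≈ 48.037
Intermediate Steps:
a = -105 (a = Mul(-5, 21) = -105)
Function('q')(D) = 87 (Function('q')(D) = Add(-18, Mul(-1, -105)) = Add(-18, 105) = 87)
B = 1024 (B = Pow(Add(34, -2), 2) = Pow(32, 2) = 1024)
Function('N')(h) = Add(6, Pow(h, 2))
Add(Mul(Function('N')(-63), Pow(Function('q')(d), -1)), Mul(2404, Pow(B, -1))) = Add(Mul(Add(6, Pow(-63, 2)), Pow(87, -1)), Mul(2404, Pow(1024, -1))) = Add(Mul(Add(6, 3969), Rational(1, 87)), Mul(2404, Rational(1, 1024))) = Add(Mul(3975, Rational(1, 87)), Rational(601, 256)) = Add(Rational(1325, 29), Rational(601, 256)) = Rational(356629, 7424)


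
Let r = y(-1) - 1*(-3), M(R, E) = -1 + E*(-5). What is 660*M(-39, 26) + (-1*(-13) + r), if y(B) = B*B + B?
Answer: -86444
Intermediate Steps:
y(B) = B + B**2 (y(B) = B**2 + B = B + B**2)
M(R, E) = -1 - 5*E
r = 3 (r = -(1 - 1) - 1*(-3) = -1*0 + 3 = 0 + 3 = 3)
660*M(-39, 26) + (-1*(-13) + r) = 660*(-1 - 5*26) + (-1*(-13) + 3) = 660*(-1 - 130) + (13 + 3) = 660*(-131) + 16 = -86460 + 16 = -86444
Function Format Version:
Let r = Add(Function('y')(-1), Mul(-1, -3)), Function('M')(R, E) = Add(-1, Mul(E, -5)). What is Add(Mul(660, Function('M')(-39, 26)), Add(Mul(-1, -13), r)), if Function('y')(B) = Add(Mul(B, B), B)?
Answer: -86444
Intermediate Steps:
Function('y')(B) = Add(B, Pow(B, 2)) (Function('y')(B) = Add(Pow(B, 2), B) = Add(B, Pow(B, 2)))
Function('M')(R, E) = Add(-1, Mul(-5, E))
r = 3 (r = Add(Mul(-1, Add(1, -1)), Mul(-1, -3)) = Add(Mul(-1, 0), 3) = Add(0, 3) = 3)
Add(Mul(660, Function('M')(-39, 26)), Add(Mul(-1, -13), r)) = Add(Mul(660, Add(-1, Mul(-5, 26))), Add(Mul(-1, -13), 3)) = Add(Mul(660, Add(-1, -130)), Add(13, 3)) = Add(Mul(660, -131), 16) = Add(-86460, 16) = -86444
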